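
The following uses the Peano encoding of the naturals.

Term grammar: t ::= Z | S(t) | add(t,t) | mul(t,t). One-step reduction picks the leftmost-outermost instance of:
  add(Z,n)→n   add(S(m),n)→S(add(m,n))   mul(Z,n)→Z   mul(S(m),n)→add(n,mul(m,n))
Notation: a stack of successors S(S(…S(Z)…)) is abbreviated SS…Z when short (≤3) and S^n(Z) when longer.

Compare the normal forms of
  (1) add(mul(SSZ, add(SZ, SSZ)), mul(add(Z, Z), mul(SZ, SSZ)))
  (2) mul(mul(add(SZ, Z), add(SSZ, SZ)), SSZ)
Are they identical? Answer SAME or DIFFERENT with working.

Term A:
  start: add(mul(SSZ, add(SZ, SSZ)), mul(add(Z, Z), mul(SZ, SSZ)))
  →1  add(add(add(SZ, SSZ), mul(SZ, add(SZ, SSZ))), mul(add(Z, Z), mul(SZ, SSZ)))
  →2  add(add(S(add(Z, SSZ)), mul(SZ, add(SZ, SSZ))), mul(add(Z, Z), mul(SZ, SSZ)))
  →3  add(S(add(add(Z, SSZ), mul(SZ, add(SZ, SSZ)))), mul(add(Z, Z), mul(SZ, SSZ)))
  →4  S(add(add(add(Z, SSZ), mul(SZ, add(SZ, SSZ))), mul(add(Z, Z), mul(SZ, SSZ))))
  →5  S(add(add(SSZ, mul(SZ, add(SZ, SSZ))), mul(add(Z, Z), mul(SZ, SSZ))))
  →6  S(add(S(add(SZ, mul(SZ, add(SZ, SSZ)))), mul(add(Z, Z), mul(SZ, SSZ))))
  →7  S(S(add(add(SZ, mul(SZ, add(SZ, SSZ))), mul(add(Z, Z), mul(SZ, SSZ)))))
  →8  S(S(add(S(add(Z, mul(SZ, add(SZ, SSZ)))), mul(add(Z, Z), mul(SZ, SSZ)))))
  →9  S(S(S(add(add(Z, mul(SZ, add(SZ, SSZ))), mul(add(Z, Z), mul(SZ, SSZ))))))
  →10  S(S(S(add(mul(SZ, add(SZ, SSZ)), mul(add(Z, Z), mul(SZ, SSZ))))))
  →11  S(S(S(add(add(add(SZ, SSZ), mul(Z, add(SZ, SSZ))), mul(add(Z, Z), mul(SZ, SSZ))))))
  →12  S(S(S(add(add(S(add(Z, SSZ)), mul(Z, add(SZ, SSZ))), mul(add(Z, Z), mul(SZ, SSZ))))))
  →13  S(S(S(add(S(add(add(Z, SSZ), mul(Z, add(SZ, SSZ)))), mul(add(Z, Z), mul(SZ, SSZ))))))
  →14  S(S(S(S(add(add(add(Z, SSZ), mul(Z, add(SZ, SSZ))), mul(add(Z, Z), mul(SZ, SSZ)))))))
  →15  S(S(S(S(add(add(SSZ, mul(Z, add(SZ, SSZ))), mul(add(Z, Z), mul(SZ, SSZ)))))))
  →16  S(S(S(S(add(S(add(SZ, mul(Z, add(SZ, SSZ)))), mul(add(Z, Z), mul(SZ, SSZ)))))))
  →17  S(S(S(S(S(add(add(SZ, mul(Z, add(SZ, SSZ))), mul(add(Z, Z), mul(SZ, SSZ))))))))
  →18  S(S(S(S(S(add(S(add(Z, mul(Z, add(SZ, SSZ)))), mul(add(Z, Z), mul(SZ, SSZ))))))))
  →19  S(S(S(S(S(S(add(add(Z, mul(Z, add(SZ, SSZ))), mul(add(Z, Z), mul(SZ, SSZ)))))))))
  →20  S(S(S(S(S(S(add(mul(Z, add(SZ, SSZ)), mul(add(Z, Z), mul(SZ, SSZ)))))))))
  →21  S(S(S(S(S(S(add(Z, mul(add(Z, Z), mul(SZ, SSZ)))))))))
  →22  S(S(S(S(S(S(mul(add(Z, Z), mul(SZ, SSZ))))))))
  →23  S(S(S(S(S(S(mul(Z, mul(SZ, SSZ))))))))
  →24  S^6(Z)

Term B:
  start: mul(mul(add(SZ, Z), add(SSZ, SZ)), SSZ)
  →1  mul(mul(S(add(Z, Z)), add(SSZ, SZ)), SSZ)
  →2  mul(add(add(SSZ, SZ), mul(add(Z, Z), add(SSZ, SZ))), SSZ)
  →3  mul(add(S(add(SZ, SZ)), mul(add(Z, Z), add(SSZ, SZ))), SSZ)
  →4  mul(S(add(add(SZ, SZ), mul(add(Z, Z), add(SSZ, SZ)))), SSZ)
  →5  add(SSZ, mul(add(add(SZ, SZ), mul(add(Z, Z), add(SSZ, SZ))), SSZ))
  →6  S(add(SZ, mul(add(add(SZ, SZ), mul(add(Z, Z), add(SSZ, SZ))), SSZ)))
  →7  S(S(add(Z, mul(add(add(SZ, SZ), mul(add(Z, Z), add(SSZ, SZ))), SSZ))))
  →8  S(S(mul(add(add(SZ, SZ), mul(add(Z, Z), add(SSZ, SZ))), SSZ)))
  →9  S(S(mul(add(S(add(Z, SZ)), mul(add(Z, Z), add(SSZ, SZ))), SSZ)))
  →10  S(S(mul(S(add(add(Z, SZ), mul(add(Z, Z), add(SSZ, SZ)))), SSZ)))
  →11  S(S(add(SSZ, mul(add(add(Z, SZ), mul(add(Z, Z), add(SSZ, SZ))), SSZ))))
  →12  S(S(S(add(SZ, mul(add(add(Z, SZ), mul(add(Z, Z), add(SSZ, SZ))), SSZ)))))
  →13  S(S(S(S(add(Z, mul(add(add(Z, SZ), mul(add(Z, Z), add(SSZ, SZ))), SSZ))))))
  →14  S(S(S(S(mul(add(add(Z, SZ), mul(add(Z, Z), add(SSZ, SZ))), SSZ)))))
  →15  S(S(S(S(mul(add(SZ, mul(add(Z, Z), add(SSZ, SZ))), SSZ)))))
  →16  S(S(S(S(mul(S(add(Z, mul(add(Z, Z), add(SSZ, SZ)))), SSZ)))))
  →17  S(S(S(S(add(SSZ, mul(add(Z, mul(add(Z, Z), add(SSZ, SZ))), SSZ))))))
  →18  S(S(S(S(S(add(SZ, mul(add(Z, mul(add(Z, Z), add(SSZ, SZ))), SSZ)))))))
  →19  S(S(S(S(S(S(add(Z, mul(add(Z, mul(add(Z, Z), add(SSZ, SZ))), SSZ))))))))
  →20  S(S(S(S(S(S(mul(add(Z, mul(add(Z, Z), add(SSZ, SZ))), SSZ)))))))
  →21  S(S(S(S(S(S(mul(mul(add(Z, Z), add(SSZ, SZ)), SSZ)))))))
  →22  S(S(S(S(S(S(mul(mul(Z, add(SSZ, SZ)), SSZ)))))))
  →23  S(S(S(S(S(S(mul(Z, SSZ)))))))
  →24  S^6(Z)

Answer: SAME — A ⇓ S^6(Z), B ⇓ S^6(Z)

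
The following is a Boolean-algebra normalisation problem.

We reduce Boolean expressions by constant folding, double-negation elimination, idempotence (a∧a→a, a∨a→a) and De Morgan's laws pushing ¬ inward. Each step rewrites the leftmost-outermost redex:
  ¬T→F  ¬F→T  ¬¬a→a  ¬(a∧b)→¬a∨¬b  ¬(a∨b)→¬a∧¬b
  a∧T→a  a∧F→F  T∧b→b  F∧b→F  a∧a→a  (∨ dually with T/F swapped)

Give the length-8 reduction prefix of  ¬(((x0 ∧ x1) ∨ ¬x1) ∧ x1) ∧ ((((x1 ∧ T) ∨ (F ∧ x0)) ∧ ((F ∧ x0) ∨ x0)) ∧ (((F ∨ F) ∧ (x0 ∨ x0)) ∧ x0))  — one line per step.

Answer: after 8 steps: (((¬x0 ∨ ¬x1) ∧ x1) ∨ ¬x1) ∧ ((x1 ∧ (F ∨ x0)) ∧ (((F ∨ F) ∧ (x0 ∨ x0)) ∧ x0))

Derivation:
  start: ¬(((x0 ∧ x1) ∨ ¬x1) ∧ x1) ∧ ((((x1 ∧ T) ∨ (F ∧ x0)) ∧ ((F ∧ x0) ∨ x0)) ∧ (((F ∨ F) ∧ (x0 ∨ x0)) ∧ x0))
  →1  (¬((x0 ∧ x1) ∨ ¬x1) ∨ ¬x1) ∧ ((((x1 ∧ T) ∨ (F ∧ x0)) ∧ ((F ∧ x0) ∨ x0)) ∧ (((F ∨ F) ∧ (x0 ∨ x0)) ∧ x0))
  →2  ((¬(x0 ∧ x1) ∧ ¬¬x1) ∨ ¬x1) ∧ ((((x1 ∧ T) ∨ (F ∧ x0)) ∧ ((F ∧ x0) ∨ x0)) ∧ (((F ∨ F) ∧ (x0 ∨ x0)) ∧ x0))
  →3  (((¬x0 ∨ ¬x1) ∧ ¬¬x1) ∨ ¬x1) ∧ ((((x1 ∧ T) ∨ (F ∧ x0)) ∧ ((F ∧ x0) ∨ x0)) ∧ (((F ∨ F) ∧ (x0 ∨ x0)) ∧ x0))
  →4  (((¬x0 ∨ ¬x1) ∧ x1) ∨ ¬x1) ∧ ((((x1 ∧ T) ∨ (F ∧ x0)) ∧ ((F ∧ x0) ∨ x0)) ∧ (((F ∨ F) ∧ (x0 ∨ x0)) ∧ x0))
  →5  (((¬x0 ∨ ¬x1) ∧ x1) ∨ ¬x1) ∧ (((x1 ∨ (F ∧ x0)) ∧ ((F ∧ x0) ∨ x0)) ∧ (((F ∨ F) ∧ (x0 ∨ x0)) ∧ x0))
  →6  (((¬x0 ∨ ¬x1) ∧ x1) ∨ ¬x1) ∧ (((x1 ∨ F) ∧ ((F ∧ x0) ∨ x0)) ∧ (((F ∨ F) ∧ (x0 ∨ x0)) ∧ x0))
  →7  (((¬x0 ∨ ¬x1) ∧ x1) ∨ ¬x1) ∧ ((x1 ∧ ((F ∧ x0) ∨ x0)) ∧ (((F ∨ F) ∧ (x0 ∨ x0)) ∧ x0))
  →8  (((¬x0 ∨ ¬x1) ∧ x1) ∨ ¬x1) ∧ ((x1 ∧ (F ∨ x0)) ∧ (((F ∨ F) ∧ (x0 ∨ x0)) ∧ x0))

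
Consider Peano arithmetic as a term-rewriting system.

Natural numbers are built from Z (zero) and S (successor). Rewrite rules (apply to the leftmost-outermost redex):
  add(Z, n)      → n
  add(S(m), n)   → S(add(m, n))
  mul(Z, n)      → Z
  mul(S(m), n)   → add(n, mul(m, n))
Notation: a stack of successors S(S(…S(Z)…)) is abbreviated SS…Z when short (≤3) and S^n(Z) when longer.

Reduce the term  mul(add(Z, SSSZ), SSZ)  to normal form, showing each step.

  start: mul(add(Z, SSSZ), SSZ)
  step 1: mul(SSSZ, SSZ)
  step 2: add(SSZ, mul(SSZ, SSZ))
  step 3: S(add(SZ, mul(SSZ, SSZ)))
  step 4: S(S(add(Z, mul(SSZ, SSZ))))
  step 5: S(S(mul(SSZ, SSZ)))
  step 6: S(S(add(SSZ, mul(SZ, SSZ))))
  step 7: S(S(S(add(SZ, mul(SZ, SSZ)))))
  step 8: S(S(S(S(add(Z, mul(SZ, SSZ))))))
  step 9: S(S(S(S(mul(SZ, SSZ)))))
  step 10: S(S(S(S(add(SSZ, mul(Z, SSZ))))))
  step 11: S(S(S(S(S(add(SZ, mul(Z, SSZ)))))))
  step 12: S(S(S(S(S(S(add(Z, mul(Z, SSZ))))))))
  step 13: S(S(S(S(S(S(mul(Z, SSZ)))))))
  step 14: S^6(Z)

Answer: normal form = S^6(Z)  (in 14 steps)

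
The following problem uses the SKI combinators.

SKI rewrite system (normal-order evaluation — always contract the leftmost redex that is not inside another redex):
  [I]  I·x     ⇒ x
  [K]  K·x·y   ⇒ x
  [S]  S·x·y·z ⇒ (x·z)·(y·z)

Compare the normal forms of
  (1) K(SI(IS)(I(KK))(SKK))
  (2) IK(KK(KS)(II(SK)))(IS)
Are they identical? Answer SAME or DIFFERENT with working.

Term A:
  start: K(SI(IS)(I(KK))(SKK))
  step 1: K(I(I(KK))(IS(I(KK)))(SKK))
  step 2: K(I(KK)(IS(I(KK)))(SKK))
  step 3: K(KK(IS(I(KK)))(SKK))
  step 4: K(K(SKK))

Term B:
  start: IK(KK(KS)(II(SK)))(IS)
  step 1: K(KK(KS)(II(SK)))(IS)
  step 2: KK(KS)(II(SK))
  step 3: K(II(SK))
  step 4: K(I(SK))
  step 5: K(SK)

Answer: DIFFERENT — A ⇓ K(K(SKK)), B ⇓ K(SK)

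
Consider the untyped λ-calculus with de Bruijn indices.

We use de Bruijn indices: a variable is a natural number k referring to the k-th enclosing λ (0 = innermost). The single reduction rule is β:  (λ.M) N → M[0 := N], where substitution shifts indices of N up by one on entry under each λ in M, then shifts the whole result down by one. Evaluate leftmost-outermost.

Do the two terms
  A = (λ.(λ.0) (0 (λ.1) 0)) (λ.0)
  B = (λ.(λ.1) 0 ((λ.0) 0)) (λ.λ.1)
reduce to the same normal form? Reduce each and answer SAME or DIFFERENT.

Answer: DIFFERENT — A ⇓ λ.0, B ⇓ λ.λ.λ.1

Reduction:
Term A:
  start: (λ.(λ.0) (0 (λ.1) 0)) (λ.0)
  →1  (λ.0) ((λ.0) (λ.λ.0) (λ.0))
  →2  (λ.0) (λ.λ.0) (λ.0)
  →3  (λ.λ.0) (λ.0)
  →4  λ.0

Term B:
  start: (λ.(λ.1) 0 ((λ.0) 0)) (λ.λ.1)
  →1  (λ.λ.λ.1) (λ.λ.1) ((λ.0) (λ.λ.1))
  →2  (λ.λ.1) ((λ.0) (λ.λ.1))
  →3  λ.(λ.0) (λ.λ.1)
  →4  λ.λ.λ.1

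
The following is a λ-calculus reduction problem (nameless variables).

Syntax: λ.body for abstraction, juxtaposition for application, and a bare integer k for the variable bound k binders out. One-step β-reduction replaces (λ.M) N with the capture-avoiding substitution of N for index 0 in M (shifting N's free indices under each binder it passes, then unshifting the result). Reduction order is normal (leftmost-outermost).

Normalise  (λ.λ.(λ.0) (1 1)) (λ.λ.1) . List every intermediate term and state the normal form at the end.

Answer: normal form = λ.λ.λ.λ.1  (in 3 steps)

Derivation:
  start: (λ.λ.(λ.0) (1 1)) (λ.λ.1)
  [1] λ.(λ.0) ((λ.λ.1) (λ.λ.1))
  [2] λ.(λ.λ.1) (λ.λ.1)
  [3] λ.λ.λ.λ.1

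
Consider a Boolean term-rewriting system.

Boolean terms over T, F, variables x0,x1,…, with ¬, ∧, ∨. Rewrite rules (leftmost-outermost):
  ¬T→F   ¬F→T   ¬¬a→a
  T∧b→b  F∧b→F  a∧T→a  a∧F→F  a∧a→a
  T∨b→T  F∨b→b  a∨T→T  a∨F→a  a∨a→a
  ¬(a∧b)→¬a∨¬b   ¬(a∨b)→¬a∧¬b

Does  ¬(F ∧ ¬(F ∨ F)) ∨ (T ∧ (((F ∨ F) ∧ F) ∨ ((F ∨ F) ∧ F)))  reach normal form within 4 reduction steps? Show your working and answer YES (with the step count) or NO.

Answer: YES — reaches normal form T in 4 ≤ 4 steps

Working:
  start: ¬(F ∧ ¬(F ∨ F)) ∨ (T ∧ (((F ∨ F) ∧ F) ∨ ((F ∨ F) ∧ F)))
  [1] (¬F ∨ ¬¬(F ∨ F)) ∨ (T ∧ (((F ∨ F) ∧ F) ∨ ((F ∨ F) ∧ F)))
  [2] (T ∨ ¬¬(F ∨ F)) ∨ (T ∧ (((F ∨ F) ∧ F) ∨ ((F ∨ F) ∧ F)))
  [3] T ∨ (T ∧ (((F ∨ F) ∧ F) ∨ ((F ∨ F) ∧ F)))
  [4] T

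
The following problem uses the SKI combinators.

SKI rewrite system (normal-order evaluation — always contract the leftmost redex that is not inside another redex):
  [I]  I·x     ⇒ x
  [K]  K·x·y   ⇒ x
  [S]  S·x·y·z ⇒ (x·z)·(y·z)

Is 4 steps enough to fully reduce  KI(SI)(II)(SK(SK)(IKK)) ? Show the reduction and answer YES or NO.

  start: KI(SI)(II)(SK(SK)(IKK))
  step 1: I(II)(SK(SK)(IKK))
  step 2: II(SK(SK)(IKK))
  step 3: I(SK(SK)(IKK))
  step 4: SK(SK)(IKK)

Answer: NO — after 4 steps the term is SK(SK)(IKK), not yet normal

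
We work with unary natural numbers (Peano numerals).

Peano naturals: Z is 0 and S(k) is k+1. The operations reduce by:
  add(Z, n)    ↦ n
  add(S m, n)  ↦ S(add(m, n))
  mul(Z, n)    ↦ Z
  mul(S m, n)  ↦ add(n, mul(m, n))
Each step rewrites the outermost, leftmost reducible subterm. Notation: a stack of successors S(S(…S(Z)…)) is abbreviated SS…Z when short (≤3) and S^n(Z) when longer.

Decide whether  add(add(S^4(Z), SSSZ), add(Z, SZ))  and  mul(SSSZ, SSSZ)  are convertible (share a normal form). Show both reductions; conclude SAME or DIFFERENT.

Term A:
  start: add(add(S^4(Z), SSSZ), add(Z, SZ))
  step 1: add(S(add(SSSZ, SSSZ)), add(Z, SZ))
  step 2: S(add(add(SSSZ, SSSZ), add(Z, SZ)))
  step 3: S(add(S(add(SSZ, SSSZ)), add(Z, SZ)))
  step 4: S(S(add(add(SSZ, SSSZ), add(Z, SZ))))
  step 5: S(S(add(S(add(SZ, SSSZ)), add(Z, SZ))))
  step 6: S(S(S(add(add(SZ, SSSZ), add(Z, SZ)))))
  step 7: S(S(S(add(S(add(Z, SSSZ)), add(Z, SZ)))))
  step 8: S(S(S(S(add(add(Z, SSSZ), add(Z, SZ))))))
  step 9: S(S(S(S(add(SSSZ, add(Z, SZ))))))
  step 10: S(S(S(S(S(add(SSZ, add(Z, SZ)))))))
  step 11: S(S(S(S(S(S(add(SZ, add(Z, SZ))))))))
  step 12: S(S(S(S(S(S(S(add(Z, add(Z, SZ)))))))))
  step 13: S(S(S(S(S(S(S(add(Z, SZ))))))))
  step 14: S^8(Z)

Term B:
  start: mul(SSSZ, SSSZ)
  step 1: add(SSSZ, mul(SSZ, SSSZ))
  step 2: S(add(SSZ, mul(SSZ, SSSZ)))
  step 3: S(S(add(SZ, mul(SSZ, SSSZ))))
  step 4: S(S(S(add(Z, mul(SSZ, SSSZ)))))
  step 5: S(S(S(mul(SSZ, SSSZ))))
  step 6: S(S(S(add(SSSZ, mul(SZ, SSSZ)))))
  step 7: S(S(S(S(add(SSZ, mul(SZ, SSSZ))))))
  step 8: S(S(S(S(S(add(SZ, mul(SZ, SSSZ)))))))
  step 9: S(S(S(S(S(S(add(Z, mul(SZ, SSSZ))))))))
  step 10: S(S(S(S(S(S(mul(SZ, SSSZ)))))))
  step 11: S(S(S(S(S(S(add(SSSZ, mul(Z, SSSZ))))))))
  step 12: S(S(S(S(S(S(S(add(SSZ, mul(Z, SSSZ)))))))))
  step 13: S(S(S(S(S(S(S(S(add(SZ, mul(Z, SSSZ))))))))))
  step 14: S(S(S(S(S(S(S(S(S(add(Z, mul(Z, SSSZ)))))))))))
  step 15: S(S(S(S(S(S(S(S(S(mul(Z, SSSZ))))))))))
  step 16: S^9(Z)

Answer: DIFFERENT — A ⇓ S^8(Z), B ⇓ S^9(Z)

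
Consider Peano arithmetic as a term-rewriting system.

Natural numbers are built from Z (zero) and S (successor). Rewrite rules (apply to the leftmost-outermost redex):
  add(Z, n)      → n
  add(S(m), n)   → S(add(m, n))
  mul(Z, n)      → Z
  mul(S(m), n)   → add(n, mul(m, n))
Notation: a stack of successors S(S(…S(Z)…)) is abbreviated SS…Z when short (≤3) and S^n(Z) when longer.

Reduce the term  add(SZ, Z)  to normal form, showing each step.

Answer: normal form = SZ  (in 2 steps)

Reduction:
  start: add(SZ, Z)
  [1] S(add(Z, Z))
  [2] SZ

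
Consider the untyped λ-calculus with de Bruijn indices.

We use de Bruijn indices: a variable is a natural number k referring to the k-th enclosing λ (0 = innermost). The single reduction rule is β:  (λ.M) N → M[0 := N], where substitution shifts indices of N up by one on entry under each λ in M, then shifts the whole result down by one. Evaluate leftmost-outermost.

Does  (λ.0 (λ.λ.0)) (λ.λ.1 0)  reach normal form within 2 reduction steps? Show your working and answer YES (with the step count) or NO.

Answer: NO — after 2 steps the term is λ.(λ.λ.0) 0, not yet normal

Working:
  start: (λ.0 (λ.λ.0)) (λ.λ.1 0)
  step 1: (λ.λ.1 0) (λ.λ.0)
  step 2: λ.(λ.λ.0) 0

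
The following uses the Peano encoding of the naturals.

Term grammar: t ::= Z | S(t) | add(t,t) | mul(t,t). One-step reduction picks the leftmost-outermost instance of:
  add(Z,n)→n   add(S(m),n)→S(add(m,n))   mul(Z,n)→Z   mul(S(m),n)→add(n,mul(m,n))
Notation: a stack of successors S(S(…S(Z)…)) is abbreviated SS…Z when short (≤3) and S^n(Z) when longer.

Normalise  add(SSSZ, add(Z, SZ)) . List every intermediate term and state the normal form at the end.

Answer: normal form = S^4(Z)  (in 5 steps)

Derivation:
  start: add(SSSZ, add(Z, SZ))
  [1] S(add(SSZ, add(Z, SZ)))
  [2] S(S(add(SZ, add(Z, SZ))))
  [3] S(S(S(add(Z, add(Z, SZ)))))
  [4] S(S(S(add(Z, SZ))))
  [5] S^4(Z)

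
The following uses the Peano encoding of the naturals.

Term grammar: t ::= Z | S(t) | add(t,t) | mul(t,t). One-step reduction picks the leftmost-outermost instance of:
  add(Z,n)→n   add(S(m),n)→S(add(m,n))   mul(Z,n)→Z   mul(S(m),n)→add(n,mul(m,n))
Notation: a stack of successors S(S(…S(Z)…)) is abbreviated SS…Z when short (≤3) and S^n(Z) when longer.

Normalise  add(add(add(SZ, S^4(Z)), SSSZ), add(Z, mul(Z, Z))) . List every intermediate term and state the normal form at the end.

Answer: normal form = S^8(Z)  (in 19 steps)

Working:
  start: add(add(add(SZ, S^4(Z)), SSSZ), add(Z, mul(Z, Z)))
  [1] add(add(S(add(Z, S^4(Z))), SSSZ), add(Z, mul(Z, Z)))
  [2] add(S(add(add(Z, S^4(Z)), SSSZ)), add(Z, mul(Z, Z)))
  [3] S(add(add(add(Z, S^4(Z)), SSSZ), add(Z, mul(Z, Z))))
  [4] S(add(add(S^4(Z), SSSZ), add(Z, mul(Z, Z))))
  [5] S(add(S(add(SSSZ, SSSZ)), add(Z, mul(Z, Z))))
  [6] S(S(add(add(SSSZ, SSSZ), add(Z, mul(Z, Z)))))
  [7] S(S(add(S(add(SSZ, SSSZ)), add(Z, mul(Z, Z)))))
  [8] S(S(S(add(add(SSZ, SSSZ), add(Z, mul(Z, Z))))))
  [9] S(S(S(add(S(add(SZ, SSSZ)), add(Z, mul(Z, Z))))))
  [10] S(S(S(S(add(add(SZ, SSSZ), add(Z, mul(Z, Z)))))))
  [11] S(S(S(S(add(S(add(Z, SSSZ)), add(Z, mul(Z, Z)))))))
  [12] S(S(S(S(S(add(add(Z, SSSZ), add(Z, mul(Z, Z))))))))
  [13] S(S(S(S(S(add(SSSZ, add(Z, mul(Z, Z))))))))
  [14] S(S(S(S(S(S(add(SSZ, add(Z, mul(Z, Z)))))))))
  [15] S(S(S(S(S(S(S(add(SZ, add(Z, mul(Z, Z))))))))))
  [16] S(S(S(S(S(S(S(S(add(Z, add(Z, mul(Z, Z)))))))))))
  [17] S(S(S(S(S(S(S(S(add(Z, mul(Z, Z))))))))))
  [18] S(S(S(S(S(S(S(S(mul(Z, Z)))))))))
  [19] S^8(Z)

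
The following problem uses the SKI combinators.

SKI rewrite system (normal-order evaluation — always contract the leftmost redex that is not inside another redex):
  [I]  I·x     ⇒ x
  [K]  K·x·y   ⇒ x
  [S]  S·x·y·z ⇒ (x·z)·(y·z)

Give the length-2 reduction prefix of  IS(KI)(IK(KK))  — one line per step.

Answer: after 2 steps: S(KI)(K(KK))

Reduction:
  start: IS(KI)(IK(KK))
  →1  S(KI)(IK(KK))
  →2  S(KI)(K(KK))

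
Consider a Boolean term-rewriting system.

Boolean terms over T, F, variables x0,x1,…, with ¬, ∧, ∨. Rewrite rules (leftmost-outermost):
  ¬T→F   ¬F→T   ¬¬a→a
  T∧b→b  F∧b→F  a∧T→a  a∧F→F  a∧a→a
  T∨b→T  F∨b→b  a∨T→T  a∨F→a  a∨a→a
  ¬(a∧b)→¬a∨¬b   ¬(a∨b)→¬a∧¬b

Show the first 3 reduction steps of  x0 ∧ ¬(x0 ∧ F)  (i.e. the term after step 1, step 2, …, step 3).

  start: x0 ∧ ¬(x0 ∧ F)
  [1] x0 ∧ (¬x0 ∨ ¬F)
  [2] x0 ∧ (¬x0 ∨ T)
  [3] x0 ∧ T

Answer: after 3 steps: x0 ∧ T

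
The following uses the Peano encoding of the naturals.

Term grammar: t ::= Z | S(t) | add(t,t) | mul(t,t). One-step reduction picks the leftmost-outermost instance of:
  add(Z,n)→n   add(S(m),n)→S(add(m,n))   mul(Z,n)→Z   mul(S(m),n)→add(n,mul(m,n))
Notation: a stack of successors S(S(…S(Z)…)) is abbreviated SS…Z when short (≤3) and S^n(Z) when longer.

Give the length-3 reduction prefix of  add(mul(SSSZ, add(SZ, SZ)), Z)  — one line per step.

  start: add(mul(SSSZ, add(SZ, SZ)), Z)
  →1  add(add(add(SZ, SZ), mul(SSZ, add(SZ, SZ))), Z)
  →2  add(add(S(add(Z, SZ)), mul(SSZ, add(SZ, SZ))), Z)
  →3  add(S(add(add(Z, SZ), mul(SSZ, add(SZ, SZ)))), Z)

Answer: after 3 steps: add(S(add(add(Z, SZ), mul(SSZ, add(SZ, SZ)))), Z)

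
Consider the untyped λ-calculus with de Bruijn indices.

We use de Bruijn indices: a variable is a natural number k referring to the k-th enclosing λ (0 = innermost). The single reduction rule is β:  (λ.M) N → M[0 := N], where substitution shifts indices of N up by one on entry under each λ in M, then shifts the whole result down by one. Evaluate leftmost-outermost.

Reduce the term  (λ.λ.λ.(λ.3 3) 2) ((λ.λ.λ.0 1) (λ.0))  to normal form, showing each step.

  start: (λ.λ.λ.(λ.3 3) 2) ((λ.λ.λ.0 1) (λ.0))
  [1] λ.λ.(λ.(λ.λ.λ.0 1) (λ.0) ((λ.λ.λ.0 1) (λ.0))) ((λ.λ.λ.0 1) (λ.0))
  [2] λ.λ.(λ.λ.λ.0 1) (λ.0) ((λ.λ.λ.0 1) (λ.0))
  [3] λ.λ.(λ.λ.0 1) ((λ.λ.λ.0 1) (λ.0))
  [4] λ.λ.λ.0 ((λ.λ.λ.0 1) (λ.0))
  [5] λ.λ.λ.0 (λ.λ.0 1)

Answer: normal form = λ.λ.λ.0 (λ.λ.0 1)  (in 5 steps)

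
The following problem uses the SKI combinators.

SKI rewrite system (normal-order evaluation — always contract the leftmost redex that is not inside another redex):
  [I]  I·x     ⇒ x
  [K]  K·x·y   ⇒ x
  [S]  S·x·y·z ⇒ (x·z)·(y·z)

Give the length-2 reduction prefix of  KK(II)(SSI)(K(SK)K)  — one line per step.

Answer: after 2 steps: SSI

Working:
  start: KK(II)(SSI)(K(SK)K)
  [1] K(SSI)(K(SK)K)
  [2] SSI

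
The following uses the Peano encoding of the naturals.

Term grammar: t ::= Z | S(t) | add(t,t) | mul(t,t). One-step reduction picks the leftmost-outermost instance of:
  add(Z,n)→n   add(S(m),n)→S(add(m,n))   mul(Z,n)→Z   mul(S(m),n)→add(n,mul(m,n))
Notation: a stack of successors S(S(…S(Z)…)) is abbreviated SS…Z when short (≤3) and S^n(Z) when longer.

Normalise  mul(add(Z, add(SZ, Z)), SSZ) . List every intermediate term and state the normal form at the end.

Answer: normal form = SSZ  (in 8 steps)

Reduction:
  start: mul(add(Z, add(SZ, Z)), SSZ)
  step 1: mul(add(SZ, Z), SSZ)
  step 2: mul(S(add(Z, Z)), SSZ)
  step 3: add(SSZ, mul(add(Z, Z), SSZ))
  step 4: S(add(SZ, mul(add(Z, Z), SSZ)))
  step 5: S(S(add(Z, mul(add(Z, Z), SSZ))))
  step 6: S(S(mul(add(Z, Z), SSZ)))
  step 7: S(S(mul(Z, SSZ)))
  step 8: SSZ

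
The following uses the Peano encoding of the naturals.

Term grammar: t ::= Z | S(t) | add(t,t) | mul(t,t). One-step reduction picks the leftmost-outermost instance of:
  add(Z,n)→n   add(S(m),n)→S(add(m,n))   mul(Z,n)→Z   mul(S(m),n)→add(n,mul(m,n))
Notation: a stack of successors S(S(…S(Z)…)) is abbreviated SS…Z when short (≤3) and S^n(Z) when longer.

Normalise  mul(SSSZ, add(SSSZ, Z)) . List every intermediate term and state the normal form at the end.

  start: mul(SSSZ, add(SSSZ, Z))
  [1] add(add(SSSZ, Z), mul(SSZ, add(SSSZ, Z)))
  [2] add(S(add(SSZ, Z)), mul(SSZ, add(SSSZ, Z)))
  [3] S(add(add(SSZ, Z), mul(SSZ, add(SSSZ, Z))))
  [4] S(add(S(add(SZ, Z)), mul(SSZ, add(SSSZ, Z))))
  [5] S(S(add(add(SZ, Z), mul(SSZ, add(SSSZ, Z)))))
  [6] S(S(add(S(add(Z, Z)), mul(SSZ, add(SSSZ, Z)))))
  [7] S(S(S(add(add(Z, Z), mul(SSZ, add(SSSZ, Z))))))
  [8] S(S(S(add(Z, mul(SSZ, add(SSSZ, Z))))))
  [9] S(S(S(mul(SSZ, add(SSSZ, Z)))))
  [10] S(S(S(add(add(SSSZ, Z), mul(SZ, add(SSSZ, Z))))))
  [11] S(S(S(add(S(add(SSZ, Z)), mul(SZ, add(SSSZ, Z))))))
  [12] S(S(S(S(add(add(SSZ, Z), mul(SZ, add(SSSZ, Z)))))))
  [13] S(S(S(S(add(S(add(SZ, Z)), mul(SZ, add(SSSZ, Z)))))))
  [14] S(S(S(S(S(add(add(SZ, Z), mul(SZ, add(SSSZ, Z))))))))
  [15] S(S(S(S(S(add(S(add(Z, Z)), mul(SZ, add(SSSZ, Z))))))))
  [16] S(S(S(S(S(S(add(add(Z, Z), mul(SZ, add(SSSZ, Z)))))))))
  [17] S(S(S(S(S(S(add(Z, mul(SZ, add(SSSZ, Z)))))))))
  [18] S(S(S(S(S(S(mul(SZ, add(SSSZ, Z))))))))
  [19] S(S(S(S(S(S(add(add(SSSZ, Z), mul(Z, add(SSSZ, Z)))))))))
  [20] S(S(S(S(S(S(add(S(add(SSZ, Z)), mul(Z, add(SSSZ, Z)))))))))
  [21] S(S(S(S(S(S(S(add(add(SSZ, Z), mul(Z, add(SSSZ, Z))))))))))
  [22] S(S(S(S(S(S(S(add(S(add(SZ, Z)), mul(Z, add(SSSZ, Z))))))))))
  [23] S(S(S(S(S(S(S(S(add(add(SZ, Z), mul(Z, add(SSSZ, Z)))))))))))
  [24] S(S(S(S(S(S(S(S(add(S(add(Z, Z)), mul(Z, add(SSSZ, Z)))))))))))
  [25] S(S(S(S(S(S(S(S(S(add(add(Z, Z), mul(Z, add(SSSZ, Z))))))))))))
  [26] S(S(S(S(S(S(S(S(S(add(Z, mul(Z, add(SSSZ, Z))))))))))))
  [27] S(S(S(S(S(S(S(S(S(mul(Z, add(SSSZ, Z)))))))))))
  [28] S^9(Z)

Answer: normal form = S^9(Z)  (in 28 steps)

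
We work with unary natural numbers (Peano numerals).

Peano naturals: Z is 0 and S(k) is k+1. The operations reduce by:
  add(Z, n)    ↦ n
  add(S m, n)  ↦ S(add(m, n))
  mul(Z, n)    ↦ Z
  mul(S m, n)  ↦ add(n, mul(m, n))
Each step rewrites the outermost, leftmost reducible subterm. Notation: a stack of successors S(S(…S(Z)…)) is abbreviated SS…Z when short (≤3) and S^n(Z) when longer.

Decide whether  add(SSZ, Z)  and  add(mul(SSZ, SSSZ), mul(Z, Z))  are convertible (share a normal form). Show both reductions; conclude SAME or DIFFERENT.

Answer: DIFFERENT — A ⇓ SSZ, B ⇓ S^6(Z)

Derivation:
Term A:
  start: add(SSZ, Z)
  →1  S(add(SZ, Z))
  →2  S(S(add(Z, Z)))
  →3  SSZ

Term B:
  start: add(mul(SSZ, SSSZ), mul(Z, Z))
  →1  add(add(SSSZ, mul(SZ, SSSZ)), mul(Z, Z))
  →2  add(S(add(SSZ, mul(SZ, SSSZ))), mul(Z, Z))
  →3  S(add(add(SSZ, mul(SZ, SSSZ)), mul(Z, Z)))
  →4  S(add(S(add(SZ, mul(SZ, SSSZ))), mul(Z, Z)))
  →5  S(S(add(add(SZ, mul(SZ, SSSZ)), mul(Z, Z))))
  →6  S(S(add(S(add(Z, mul(SZ, SSSZ))), mul(Z, Z))))
  →7  S(S(S(add(add(Z, mul(SZ, SSSZ)), mul(Z, Z)))))
  →8  S(S(S(add(mul(SZ, SSSZ), mul(Z, Z)))))
  →9  S(S(S(add(add(SSSZ, mul(Z, SSSZ)), mul(Z, Z)))))
  →10  S(S(S(add(S(add(SSZ, mul(Z, SSSZ))), mul(Z, Z)))))
  →11  S(S(S(S(add(add(SSZ, mul(Z, SSSZ)), mul(Z, Z))))))
  →12  S(S(S(S(add(S(add(SZ, mul(Z, SSSZ))), mul(Z, Z))))))
  →13  S(S(S(S(S(add(add(SZ, mul(Z, SSSZ)), mul(Z, Z)))))))
  →14  S(S(S(S(S(add(S(add(Z, mul(Z, SSSZ))), mul(Z, Z)))))))
  →15  S(S(S(S(S(S(add(add(Z, mul(Z, SSSZ)), mul(Z, Z))))))))
  →16  S(S(S(S(S(S(add(mul(Z, SSSZ), mul(Z, Z))))))))
  →17  S(S(S(S(S(S(add(Z, mul(Z, Z))))))))
  →18  S(S(S(S(S(S(mul(Z, Z)))))))
  →19  S^6(Z)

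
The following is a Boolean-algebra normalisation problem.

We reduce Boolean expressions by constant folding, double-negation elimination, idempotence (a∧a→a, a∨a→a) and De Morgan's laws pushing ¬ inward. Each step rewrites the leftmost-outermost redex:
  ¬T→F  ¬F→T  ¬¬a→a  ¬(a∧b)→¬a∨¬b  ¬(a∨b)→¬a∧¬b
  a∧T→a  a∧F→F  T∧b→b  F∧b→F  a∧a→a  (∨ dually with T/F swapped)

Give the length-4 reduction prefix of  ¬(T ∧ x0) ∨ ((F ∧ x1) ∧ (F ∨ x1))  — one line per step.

  start: ¬(T ∧ x0) ∨ ((F ∧ x1) ∧ (F ∨ x1))
  →1  (¬T ∨ ¬x0) ∨ ((F ∧ x1) ∧ (F ∨ x1))
  →2  (F ∨ ¬x0) ∨ ((F ∧ x1) ∧ (F ∨ x1))
  →3  ¬x0 ∨ ((F ∧ x1) ∧ (F ∨ x1))
  →4  ¬x0 ∨ (F ∧ (F ∨ x1))

Answer: after 4 steps: ¬x0 ∨ (F ∧ (F ∨ x1))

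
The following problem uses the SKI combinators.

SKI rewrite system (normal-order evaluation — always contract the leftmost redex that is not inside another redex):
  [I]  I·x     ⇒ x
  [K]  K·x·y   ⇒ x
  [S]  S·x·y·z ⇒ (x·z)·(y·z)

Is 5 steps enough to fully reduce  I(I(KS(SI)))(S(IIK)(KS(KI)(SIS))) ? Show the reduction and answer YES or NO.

Answer: NO — after 5 steps the term is S(SK(KS(KI)(SIS))), not yet normal

Derivation:
  start: I(I(KS(SI)))(S(IIK)(KS(KI)(SIS)))
  step 1: I(KS(SI))(S(IIK)(KS(KI)(SIS)))
  step 2: KS(SI)(S(IIK)(KS(KI)(SIS)))
  step 3: S(S(IIK)(KS(KI)(SIS)))
  step 4: S(S(IK)(KS(KI)(SIS)))
  step 5: S(SK(KS(KI)(SIS)))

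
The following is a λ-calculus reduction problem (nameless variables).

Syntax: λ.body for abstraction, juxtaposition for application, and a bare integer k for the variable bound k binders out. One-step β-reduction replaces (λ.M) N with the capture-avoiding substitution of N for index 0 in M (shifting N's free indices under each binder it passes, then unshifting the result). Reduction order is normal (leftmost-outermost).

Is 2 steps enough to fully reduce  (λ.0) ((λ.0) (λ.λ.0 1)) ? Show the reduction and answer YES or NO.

  start: (λ.0) ((λ.0) (λ.λ.0 1))
  step 1: (λ.0) (λ.λ.0 1)
  step 2: λ.λ.0 1

Answer: YES — reaches normal form λ.λ.0 1 in 2 ≤ 2 steps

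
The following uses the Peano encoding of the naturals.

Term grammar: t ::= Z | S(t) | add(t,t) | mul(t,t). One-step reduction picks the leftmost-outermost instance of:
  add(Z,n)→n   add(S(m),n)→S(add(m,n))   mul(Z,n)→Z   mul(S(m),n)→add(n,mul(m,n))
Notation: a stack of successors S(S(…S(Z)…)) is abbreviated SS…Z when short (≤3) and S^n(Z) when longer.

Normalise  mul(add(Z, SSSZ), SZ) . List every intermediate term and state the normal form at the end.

Answer: normal form = SSSZ  (in 11 steps)

Working:
  start: mul(add(Z, SSSZ), SZ)
  step 1: mul(SSSZ, SZ)
  step 2: add(SZ, mul(SSZ, SZ))
  step 3: S(add(Z, mul(SSZ, SZ)))
  step 4: S(mul(SSZ, SZ))
  step 5: S(add(SZ, mul(SZ, SZ)))
  step 6: S(S(add(Z, mul(SZ, SZ))))
  step 7: S(S(mul(SZ, SZ)))
  step 8: S(S(add(SZ, mul(Z, SZ))))
  step 9: S(S(S(add(Z, mul(Z, SZ)))))
  step 10: S(S(S(mul(Z, SZ))))
  step 11: SSSZ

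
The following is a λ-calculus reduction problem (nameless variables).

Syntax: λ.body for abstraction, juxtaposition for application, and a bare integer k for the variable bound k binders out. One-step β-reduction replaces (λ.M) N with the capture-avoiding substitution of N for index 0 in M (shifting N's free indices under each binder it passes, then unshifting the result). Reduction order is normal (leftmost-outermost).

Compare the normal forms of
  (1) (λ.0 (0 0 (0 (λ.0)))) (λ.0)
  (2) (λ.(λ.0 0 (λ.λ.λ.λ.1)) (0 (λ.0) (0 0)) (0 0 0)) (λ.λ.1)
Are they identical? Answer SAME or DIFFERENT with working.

Answer: DIFFERENT — A ⇓ λ.0, B ⇓ λ.λ.λ.1

Derivation:
Term A:
  start: (λ.0 (0 0 (0 (λ.0)))) (λ.0)
  [1] (λ.0) ((λ.0) (λ.0) ((λ.0) (λ.0)))
  [2] (λ.0) (λ.0) ((λ.0) (λ.0))
  [3] (λ.0) ((λ.0) (λ.0))
  [4] (λ.0) (λ.0)
  [5] λ.0

Term B:
  start: (λ.(λ.0 0 (λ.λ.λ.λ.1)) (0 (λ.0) (0 0)) (0 0 0)) (λ.λ.1)
  [1] (λ.0 0 (λ.λ.λ.λ.1)) ((λ.λ.1) (λ.0) ((λ.λ.1) (λ.λ.1))) ((λ.λ.1) (λ.λ.1) (λ.λ.1))
  [2] (λ.λ.1) (λ.0) ((λ.λ.1) (λ.λ.1)) ((λ.λ.1) (λ.0) ((λ.λ.1) (λ.λ.1))) (λ.λ.λ.λ.1) ((λ.λ.1) (λ.λ.1) (λ.λ.1))
  [3] (λ.λ.0) ((λ.λ.1) (λ.λ.1)) ((λ.λ.1) (λ.0) ((λ.λ.1) (λ.λ.1))) (λ.λ.λ.λ.1) ((λ.λ.1) (λ.λ.1) (λ.λ.1))
  [4] (λ.0) ((λ.λ.1) (λ.0) ((λ.λ.1) (λ.λ.1))) (λ.λ.λ.λ.1) ((λ.λ.1) (λ.λ.1) (λ.λ.1))
  [5] (λ.λ.1) (λ.0) ((λ.λ.1) (λ.λ.1)) (λ.λ.λ.λ.1) ((λ.λ.1) (λ.λ.1) (λ.λ.1))
  [6] (λ.λ.0) ((λ.λ.1) (λ.λ.1)) (λ.λ.λ.λ.1) ((λ.λ.1) (λ.λ.1) (λ.λ.1))
  [7] (λ.0) (λ.λ.λ.λ.1) ((λ.λ.1) (λ.λ.1) (λ.λ.1))
  [8] (λ.λ.λ.λ.1) ((λ.λ.1) (λ.λ.1) (λ.λ.1))
  [9] λ.λ.λ.1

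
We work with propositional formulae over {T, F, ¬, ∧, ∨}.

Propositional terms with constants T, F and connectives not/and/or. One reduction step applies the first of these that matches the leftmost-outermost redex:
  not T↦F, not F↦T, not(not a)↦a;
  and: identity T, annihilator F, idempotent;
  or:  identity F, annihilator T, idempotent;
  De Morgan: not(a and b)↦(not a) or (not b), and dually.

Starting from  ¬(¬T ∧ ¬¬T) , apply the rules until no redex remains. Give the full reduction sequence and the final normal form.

  start: ¬(¬T ∧ ¬¬T)
  [1] ¬¬T ∨ ¬¬¬T
  [2] T ∨ ¬¬¬T
  [3] T

Answer: normal form = T  (in 3 steps)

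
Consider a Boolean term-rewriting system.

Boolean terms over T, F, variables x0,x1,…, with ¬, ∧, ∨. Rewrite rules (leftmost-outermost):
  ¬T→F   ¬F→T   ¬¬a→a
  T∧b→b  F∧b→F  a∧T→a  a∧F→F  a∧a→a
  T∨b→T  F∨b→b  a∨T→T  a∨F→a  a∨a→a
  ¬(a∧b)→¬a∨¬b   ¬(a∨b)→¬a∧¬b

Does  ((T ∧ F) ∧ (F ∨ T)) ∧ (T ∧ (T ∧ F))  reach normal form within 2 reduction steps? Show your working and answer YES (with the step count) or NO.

  start: ((T ∧ F) ∧ (F ∨ T)) ∧ (T ∧ (T ∧ F))
  step 1: (F ∧ (F ∨ T)) ∧ (T ∧ (T ∧ F))
  step 2: F ∧ (T ∧ (T ∧ F))

Answer: NO — after 2 steps the term is F ∧ (T ∧ (T ∧ F)), not yet normal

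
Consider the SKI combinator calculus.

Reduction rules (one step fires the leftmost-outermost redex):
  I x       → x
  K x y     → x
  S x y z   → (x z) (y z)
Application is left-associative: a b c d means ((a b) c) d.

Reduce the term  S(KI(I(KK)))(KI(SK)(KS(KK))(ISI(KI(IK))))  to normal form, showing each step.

  start: S(KI(I(KK)))(KI(SK)(KS(KK))(ISI(KI(IK))))
  →1  SI(KI(SK)(KS(KK))(ISI(KI(IK))))
  →2  SI(I(KS(KK))(ISI(KI(IK))))
  →3  SI(KS(KK)(ISI(KI(IK))))
  →4  SI(S(ISI(KI(IK))))
  →5  SI(S(SI(KI(IK))))
  →6  SI(S(SII))

Answer: normal form = SI(S(SII))  (in 6 steps)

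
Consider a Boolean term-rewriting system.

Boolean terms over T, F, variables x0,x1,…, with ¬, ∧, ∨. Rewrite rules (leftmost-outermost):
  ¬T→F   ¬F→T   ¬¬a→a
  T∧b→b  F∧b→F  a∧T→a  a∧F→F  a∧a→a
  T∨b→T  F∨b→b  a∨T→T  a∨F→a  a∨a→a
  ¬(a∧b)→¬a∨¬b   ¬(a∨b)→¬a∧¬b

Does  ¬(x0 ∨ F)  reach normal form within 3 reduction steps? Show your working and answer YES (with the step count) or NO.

Answer: YES — reaches normal form ¬x0 in 3 ≤ 3 steps

Reduction:
  start: ¬(x0 ∨ F)
  step 1: ¬x0 ∧ ¬F
  step 2: ¬x0 ∧ T
  step 3: ¬x0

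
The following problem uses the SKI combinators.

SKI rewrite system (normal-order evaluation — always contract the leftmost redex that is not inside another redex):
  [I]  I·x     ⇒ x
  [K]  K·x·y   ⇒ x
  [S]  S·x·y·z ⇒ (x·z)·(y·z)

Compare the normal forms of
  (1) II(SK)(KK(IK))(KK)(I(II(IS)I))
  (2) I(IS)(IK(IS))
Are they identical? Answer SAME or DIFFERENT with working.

Term A:
  start: II(SK)(KK(IK))(KK)(I(II(IS)I))
  →1  I(SK)(KK(IK))(KK)(I(II(IS)I))
  →2  SK(KK(IK))(KK)(I(II(IS)I))
  →3  K(KK)(KK(IK)(KK))(I(II(IS)I))
  →4  KK(I(II(IS)I))
  →5  K

Term B:
  start: I(IS)(IK(IS))
  →1  IS(IK(IS))
  →2  S(IK(IS))
  →3  S(K(IS))
  →4  S(KS)

Answer: DIFFERENT — A ⇓ K, B ⇓ S(KS)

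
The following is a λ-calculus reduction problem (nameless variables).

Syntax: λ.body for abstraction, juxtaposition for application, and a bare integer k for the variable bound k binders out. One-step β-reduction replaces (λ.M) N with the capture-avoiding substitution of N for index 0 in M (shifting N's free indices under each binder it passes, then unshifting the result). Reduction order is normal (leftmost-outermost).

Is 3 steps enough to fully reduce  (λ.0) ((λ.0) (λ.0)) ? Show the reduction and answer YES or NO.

Answer: YES — reaches normal form λ.0 in 2 ≤ 3 steps

Working:
  start: (λ.0) ((λ.0) (λ.0))
  step 1: (λ.0) (λ.0)
  step 2: λ.0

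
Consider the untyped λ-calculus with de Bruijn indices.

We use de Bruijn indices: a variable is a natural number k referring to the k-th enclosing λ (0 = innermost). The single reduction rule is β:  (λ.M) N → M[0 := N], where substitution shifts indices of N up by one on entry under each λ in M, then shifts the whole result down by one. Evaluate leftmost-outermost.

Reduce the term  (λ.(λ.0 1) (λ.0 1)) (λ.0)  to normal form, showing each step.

  start: (λ.(λ.0 1) (λ.0 1)) (λ.0)
  →1  (λ.0 (λ.0)) (λ.0 (λ.0))
  →2  (λ.0 (λ.0)) (λ.0)
  →3  (λ.0) (λ.0)
  →4  λ.0

Answer: normal form = λ.0  (in 4 steps)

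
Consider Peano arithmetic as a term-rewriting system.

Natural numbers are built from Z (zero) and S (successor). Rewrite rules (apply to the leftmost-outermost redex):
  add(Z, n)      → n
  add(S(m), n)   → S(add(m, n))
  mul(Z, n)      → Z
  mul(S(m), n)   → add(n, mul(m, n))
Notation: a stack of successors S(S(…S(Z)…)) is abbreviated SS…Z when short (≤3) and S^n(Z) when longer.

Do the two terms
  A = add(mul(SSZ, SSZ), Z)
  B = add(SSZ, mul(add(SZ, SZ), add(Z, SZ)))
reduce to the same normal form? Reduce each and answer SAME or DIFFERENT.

Term A:
  start: add(mul(SSZ, SSZ), Z)
  step 1: add(add(SSZ, mul(SZ, SSZ)), Z)
  step 2: add(S(add(SZ, mul(SZ, SSZ))), Z)
  step 3: S(add(add(SZ, mul(SZ, SSZ)), Z))
  step 4: S(add(S(add(Z, mul(SZ, SSZ))), Z))
  step 5: S(S(add(add(Z, mul(SZ, SSZ)), Z)))
  step 6: S(S(add(mul(SZ, SSZ), Z)))
  step 7: S(S(add(add(SSZ, mul(Z, SSZ)), Z)))
  step 8: S(S(add(S(add(SZ, mul(Z, SSZ))), Z)))
  step 9: S(S(S(add(add(SZ, mul(Z, SSZ)), Z))))
  step 10: S(S(S(add(S(add(Z, mul(Z, SSZ))), Z))))
  step 11: S(S(S(S(add(add(Z, mul(Z, SSZ)), Z)))))
  step 12: S(S(S(S(add(mul(Z, SSZ), Z)))))
  step 13: S(S(S(S(add(Z, Z)))))
  step 14: S^4(Z)

Term B:
  start: add(SSZ, mul(add(SZ, SZ), add(Z, SZ)))
  step 1: S(add(SZ, mul(add(SZ, SZ), add(Z, SZ))))
  step 2: S(S(add(Z, mul(add(SZ, SZ), add(Z, SZ)))))
  step 3: S(S(mul(add(SZ, SZ), add(Z, SZ))))
  step 4: S(S(mul(S(add(Z, SZ)), add(Z, SZ))))
  step 5: S(S(add(add(Z, SZ), mul(add(Z, SZ), add(Z, SZ)))))
  step 6: S(S(add(SZ, mul(add(Z, SZ), add(Z, SZ)))))
  step 7: S(S(S(add(Z, mul(add(Z, SZ), add(Z, SZ))))))
  step 8: S(S(S(mul(add(Z, SZ), add(Z, SZ)))))
  step 9: S(S(S(mul(SZ, add(Z, SZ)))))
  step 10: S(S(S(add(add(Z, SZ), mul(Z, add(Z, SZ))))))
  step 11: S(S(S(add(SZ, mul(Z, add(Z, SZ))))))
  step 12: S(S(S(S(add(Z, mul(Z, add(Z, SZ)))))))
  step 13: S(S(S(S(mul(Z, add(Z, SZ))))))
  step 14: S^4(Z)

Answer: SAME — A ⇓ S^4(Z), B ⇓ S^4(Z)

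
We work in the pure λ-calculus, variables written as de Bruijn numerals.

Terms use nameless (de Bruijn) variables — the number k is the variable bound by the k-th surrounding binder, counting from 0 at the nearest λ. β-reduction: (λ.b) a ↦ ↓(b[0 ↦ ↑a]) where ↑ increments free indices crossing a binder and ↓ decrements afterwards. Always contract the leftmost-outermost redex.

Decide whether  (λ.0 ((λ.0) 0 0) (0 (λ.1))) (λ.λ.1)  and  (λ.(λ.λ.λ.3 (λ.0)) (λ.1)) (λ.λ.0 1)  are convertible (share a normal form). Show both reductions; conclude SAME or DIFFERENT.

Answer: DIFFERENT — A ⇓ λ.λ.λ.1, B ⇓ λ.λ.λ.0 (λ.0)

Derivation:
Term A:
  start: (λ.0 ((λ.0) 0 0) (0 (λ.1))) (λ.λ.1)
  →1  (λ.λ.1) ((λ.0) (λ.λ.1) (λ.λ.1)) ((λ.λ.1) (λ.λ.λ.1))
  →2  (λ.(λ.0) (λ.λ.1) (λ.λ.1)) ((λ.λ.1) (λ.λ.λ.1))
  →3  (λ.0) (λ.λ.1) (λ.λ.1)
  →4  (λ.λ.1) (λ.λ.1)
  →5  λ.λ.λ.1

Term B:
  start: (λ.(λ.λ.λ.3 (λ.0)) (λ.1)) (λ.λ.0 1)
  →1  (λ.λ.λ.(λ.λ.0 1) (λ.0)) (λ.λ.λ.0 1)
  →2  λ.λ.(λ.λ.0 1) (λ.0)
  →3  λ.λ.λ.0 (λ.0)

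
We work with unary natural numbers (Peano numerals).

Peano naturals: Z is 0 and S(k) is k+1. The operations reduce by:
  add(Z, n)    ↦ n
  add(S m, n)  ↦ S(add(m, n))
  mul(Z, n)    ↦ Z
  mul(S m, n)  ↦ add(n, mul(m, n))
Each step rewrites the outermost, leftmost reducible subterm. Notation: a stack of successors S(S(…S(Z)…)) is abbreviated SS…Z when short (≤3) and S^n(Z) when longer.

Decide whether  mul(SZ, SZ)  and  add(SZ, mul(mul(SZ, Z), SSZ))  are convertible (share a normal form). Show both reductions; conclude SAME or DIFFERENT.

Term A:
  start: mul(SZ, SZ)
  →1  add(SZ, mul(Z, SZ))
  →2  S(add(Z, mul(Z, SZ)))
  →3  S(mul(Z, SZ))
  →4  SZ

Term B:
  start: add(SZ, mul(mul(SZ, Z), SSZ))
  →1  S(add(Z, mul(mul(SZ, Z), SSZ)))
  →2  S(mul(mul(SZ, Z), SSZ))
  →3  S(mul(add(Z, mul(Z, Z)), SSZ))
  →4  S(mul(mul(Z, Z), SSZ))
  →5  S(mul(Z, SSZ))
  →6  SZ

Answer: SAME — A ⇓ SZ, B ⇓ SZ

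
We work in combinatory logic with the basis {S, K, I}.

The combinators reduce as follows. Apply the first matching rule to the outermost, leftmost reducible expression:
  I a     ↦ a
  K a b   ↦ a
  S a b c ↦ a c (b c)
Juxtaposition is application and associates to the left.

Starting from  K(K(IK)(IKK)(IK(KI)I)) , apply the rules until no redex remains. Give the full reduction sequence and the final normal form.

  start: K(K(IK)(IKK)(IK(KI)I))
  step 1: K(IK(IK(KI)I))
  step 2: K(K(IK(KI)I))
  step 3: K(K(K(KI)I))
  step 4: K(K(KI))

Answer: normal form = K(K(KI))  (in 4 steps)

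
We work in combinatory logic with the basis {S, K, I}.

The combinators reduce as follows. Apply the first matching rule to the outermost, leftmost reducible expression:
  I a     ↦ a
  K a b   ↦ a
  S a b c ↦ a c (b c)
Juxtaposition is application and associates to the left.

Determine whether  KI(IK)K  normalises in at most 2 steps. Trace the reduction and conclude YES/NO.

  start: KI(IK)K
  →1  IK
  →2  K

Answer: YES — reaches normal form K in 2 ≤ 2 steps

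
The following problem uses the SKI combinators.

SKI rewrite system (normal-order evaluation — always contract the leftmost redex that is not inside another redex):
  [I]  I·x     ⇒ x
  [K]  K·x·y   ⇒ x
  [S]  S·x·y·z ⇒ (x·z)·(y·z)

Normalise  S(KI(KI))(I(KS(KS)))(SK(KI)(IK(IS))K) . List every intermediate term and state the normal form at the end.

Answer: normal form = S(SS)  (in 15 steps)

Working:
  start: S(KI(KI))(I(KS(KS)))(SK(KI)(IK(IS))K)
  →1  KI(KI)(SK(KI)(IK(IS))K)(I(KS(KS))(SK(KI)(IK(IS))K))
  →2  I(SK(KI)(IK(IS))K)(I(KS(KS))(SK(KI)(IK(IS))K))
  →3  SK(KI)(IK(IS))K(I(KS(KS))(SK(KI)(IK(IS))K))
  →4  K(IK(IS))(KI(IK(IS)))K(I(KS(KS))(SK(KI)(IK(IS))K))
  →5  IK(IS)K(I(KS(KS))(SK(KI)(IK(IS))K))
  →6  K(IS)K(I(KS(KS))(SK(KI)(IK(IS))K))
  →7  IS(I(KS(KS))(SK(KI)(IK(IS))K))
  →8  S(I(KS(KS))(SK(KI)(IK(IS))K))
  →9  S(KS(KS)(SK(KI)(IK(IS))K))
  →10  S(S(SK(KI)(IK(IS))K))
  →11  S(S(K(IK(IS))(KI(IK(IS)))K))
  →12  S(S(IK(IS)K))
  →13  S(S(K(IS)K))
  →14  S(S(IS))
  →15  S(SS)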